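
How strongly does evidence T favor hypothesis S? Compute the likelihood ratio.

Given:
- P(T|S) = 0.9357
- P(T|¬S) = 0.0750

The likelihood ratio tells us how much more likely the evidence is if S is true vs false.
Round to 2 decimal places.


Likelihood Ratio (LR) = P(T|S) / P(T|¬S)

LR = 0.9357 / 0.0750
   = 12.48

The evidence is 12.48 times more likely if S is true than if S is false.
LR > 1, so observing T raises the odds in favor of S.


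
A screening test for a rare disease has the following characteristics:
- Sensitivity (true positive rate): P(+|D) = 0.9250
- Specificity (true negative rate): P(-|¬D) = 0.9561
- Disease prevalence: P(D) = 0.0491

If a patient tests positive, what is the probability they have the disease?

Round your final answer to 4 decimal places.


Let D = has disease, + = positive test

Given:
- P(D) = 0.0491 (prevalence)
- P(+|D) = 0.9250 (sensitivity)
- P(-|¬D) = 0.9561 (specificity)
- P(+|¬D) = 0.0439 (false positive rate = 1 - specificity)

Step 1: Find P(+)
P(+) = P(+|D)P(D) + P(+|¬D)P(¬D)
     = 0.9250 × 0.0491 + 0.0439 × 0.9509
     = 0.04541750 + 0.04174451
     = 0.08716201

Step 2: Apply Bayes' theorem for P(D|+)
P(D|+) = P(+|D)P(D) / P(+)
       = 0.04541750 / 0.08716201
       = 0.5211


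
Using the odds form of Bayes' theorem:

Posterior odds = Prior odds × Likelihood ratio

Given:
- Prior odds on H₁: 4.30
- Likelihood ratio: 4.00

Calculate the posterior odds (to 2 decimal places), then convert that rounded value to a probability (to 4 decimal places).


Step 1: Calculate posterior odds
Posterior odds = Prior odds × LR
               = 4.30 × 4.00
               = 17.20

Step 2: Convert to probability
P(H₁|E) = Posterior odds / (1 + Posterior odds)
       = 17.20 / (1 + 17.20)
       = 17.20 / 18.20
       = 0.9451

The evidence increased P(H₁) from 0.8113 to 0.9451.


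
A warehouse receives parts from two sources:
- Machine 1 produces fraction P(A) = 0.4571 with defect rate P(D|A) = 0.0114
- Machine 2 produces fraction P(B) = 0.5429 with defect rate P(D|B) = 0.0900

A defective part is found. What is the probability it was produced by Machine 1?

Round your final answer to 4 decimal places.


Let A = from Machine 1, D = defective

Given:
- P(A) = 0.4571, P(B) = 0.5429
- P(D|A) = 0.0114, P(D|B) = 0.0900

Step 1: Find P(D)
P(D) = P(D|A)P(A) + P(D|B)P(B)
     = 0.0114 × 0.4571 + 0.0900 × 0.5429
     = 0.00521094 + 0.04886100
     = 0.05407194

Step 2: Apply Bayes' theorem
P(A|D) = P(D|A)P(A) / P(D)
       = 0.00521094 / 0.05407194
       = 0.0964


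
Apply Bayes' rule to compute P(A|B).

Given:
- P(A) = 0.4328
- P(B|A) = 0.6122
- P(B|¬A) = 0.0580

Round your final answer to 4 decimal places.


Bayes' theorem: P(A|B) = P(B|A) × P(A) / P(B)

Step 1: Calculate P(B) using law of total probability
P(B) = P(B|A)P(A) + P(B|¬A)P(¬A)
     = 0.6122 × 0.4328 + 0.0580 × 0.5672
     = 0.26496016 + 0.03289760
     = 0.29785776

Step 2: Apply Bayes' theorem
P(A|B) = P(B|A) × P(A) / P(B)
       = 0.26496016 / 0.29785776
       = 0.8896


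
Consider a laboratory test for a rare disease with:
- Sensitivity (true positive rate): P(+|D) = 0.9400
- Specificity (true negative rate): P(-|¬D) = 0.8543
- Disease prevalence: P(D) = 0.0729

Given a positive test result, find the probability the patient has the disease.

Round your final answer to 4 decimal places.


Let D = has disease, + = positive test

Given:
- P(D) = 0.0729 (prevalence)
- P(+|D) = 0.9400 (sensitivity)
- P(-|¬D) = 0.8543 (specificity)
- P(+|¬D) = 0.1457 (false positive rate = 1 - specificity)

Step 1: Find P(+)
P(+) = P(+|D)P(D) + P(+|¬D)P(¬D)
     = 0.9400 × 0.0729 + 0.1457 × 0.9271
     = 0.06852600 + 0.13507847
     = 0.20360447

Step 2: Apply Bayes' theorem for P(D|+)
P(D|+) = P(+|D)P(D) / P(+)
       = 0.06852600 / 0.20360447
       = 0.3366


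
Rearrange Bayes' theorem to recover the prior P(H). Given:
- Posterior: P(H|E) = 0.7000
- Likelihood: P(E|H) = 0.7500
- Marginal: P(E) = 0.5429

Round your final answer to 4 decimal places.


From Bayes' theorem: P(H|E) = P(E|H) × P(H) / P(E)

Rearranging for P(H):
P(H) = P(H|E) × P(E) / P(E|H)
     = 0.7000 × 0.5429 / 0.7500
     = 0.38003000 / 0.7500
     = 0.5067


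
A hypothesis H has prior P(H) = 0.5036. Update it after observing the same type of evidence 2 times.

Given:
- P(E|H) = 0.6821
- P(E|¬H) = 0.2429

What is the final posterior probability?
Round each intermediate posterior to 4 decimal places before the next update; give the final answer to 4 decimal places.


Sequential Bayesian updating:

Initial prior: P(H) = 0.5036

Update 1:
  P(E) = 0.6821 × 0.5036 + 0.2429 × 0.4964 = 0.34350556 + 0.12057556 = 0.46408112
  P(H|E) = 0.34350556 / 0.46408112 = 0.7402

Update 2:
  P(E) = 0.6821 × 0.7402 + 0.2429 × 0.2598 = 0.50489042 + 0.06310542 = 0.56799584
  P(H|E) = 0.50489042 / 0.56799584 = 0.8889

Final posterior: 0.8889


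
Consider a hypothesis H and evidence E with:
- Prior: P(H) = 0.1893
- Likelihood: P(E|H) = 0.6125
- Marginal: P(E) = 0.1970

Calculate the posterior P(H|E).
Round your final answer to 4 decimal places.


Using Bayes' theorem:

P(H|E) = P(E|H) × P(H) / P(E)
       = 0.6125 × 0.1893 / 0.1970
       = 0.11594625 / 0.1970
       = 0.5886

The evidence strengthens our belief in H.
Prior: 0.1893 → Posterior: 0.5886


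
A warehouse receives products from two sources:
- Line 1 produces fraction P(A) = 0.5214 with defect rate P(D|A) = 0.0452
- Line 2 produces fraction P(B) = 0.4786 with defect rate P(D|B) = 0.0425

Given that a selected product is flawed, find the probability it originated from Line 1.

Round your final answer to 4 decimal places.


Let A = from Line 1, D = flawed

Given:
- P(A) = 0.5214, P(B) = 0.4786
- P(D|A) = 0.0452, P(D|B) = 0.0425

Step 1: Find P(D)
P(D) = P(D|A)P(A) + P(D|B)P(B)
     = 0.0452 × 0.5214 + 0.0425 × 0.4786
     = 0.02356728 + 0.02034050
     = 0.04390778

Step 2: Apply Bayes' theorem
P(A|D) = P(D|A)P(A) / P(D)
       = 0.02356728 / 0.04390778
       = 0.5367


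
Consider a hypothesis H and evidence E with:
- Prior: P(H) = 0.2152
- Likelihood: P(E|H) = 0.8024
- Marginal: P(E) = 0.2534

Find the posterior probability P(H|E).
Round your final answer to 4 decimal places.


Using Bayes' theorem:

P(H|E) = P(E|H) × P(H) / P(E)
       = 0.8024 × 0.2152 / 0.2534
       = 0.17267648 / 0.2534
       = 0.6814

The evidence strengthens our belief in H.
Prior: 0.2152 → Posterior: 0.6814


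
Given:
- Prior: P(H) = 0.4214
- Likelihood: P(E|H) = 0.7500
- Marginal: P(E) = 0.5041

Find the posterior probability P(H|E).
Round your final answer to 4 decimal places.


Using Bayes' theorem:

P(H|E) = P(E|H) × P(H) / P(E)
       = 0.7500 × 0.4214 / 0.5041
       = 0.31605000 / 0.5041
       = 0.6270

The evidence strengthens our belief in H.
Prior: 0.4214 → Posterior: 0.6270


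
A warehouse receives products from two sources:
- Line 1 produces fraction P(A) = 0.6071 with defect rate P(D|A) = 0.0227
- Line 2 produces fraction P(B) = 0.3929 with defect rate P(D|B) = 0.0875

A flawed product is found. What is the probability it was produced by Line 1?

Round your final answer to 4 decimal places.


Let A = from Line 1, D = flawed

Given:
- P(A) = 0.6071, P(B) = 0.3929
- P(D|A) = 0.0227, P(D|B) = 0.0875

Step 1: Find P(D)
P(D) = P(D|A)P(A) + P(D|B)P(B)
     = 0.0227 × 0.6071 + 0.0875 × 0.3929
     = 0.01378117 + 0.03437875
     = 0.04815992

Step 2: Apply Bayes' theorem
P(A|D) = P(D|A)P(A) / P(D)
       = 0.01378117 / 0.04815992
       = 0.2862


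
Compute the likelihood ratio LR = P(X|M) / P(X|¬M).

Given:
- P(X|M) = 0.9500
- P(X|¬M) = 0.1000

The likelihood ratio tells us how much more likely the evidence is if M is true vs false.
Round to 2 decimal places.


Likelihood Ratio (LR) = P(X|M) / P(X|¬M)

LR = 0.9500 / 0.1000
   = 9.50

The evidence is 9.50 times more likely if M is true than if M is false.
Because LR exceeds 1, X is evidence for M.


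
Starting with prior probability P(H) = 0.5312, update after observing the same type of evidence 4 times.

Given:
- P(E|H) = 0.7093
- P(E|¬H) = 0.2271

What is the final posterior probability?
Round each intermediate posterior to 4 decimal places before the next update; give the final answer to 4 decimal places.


Sequential Bayesian updating:

Initial prior: P(H) = 0.5312

Update 1:
  P(E) = 0.7093 × 0.5312 + 0.2271 × 0.4688 = 0.37678016 + 0.10646448 = 0.48324464
  P(H|E) = 0.37678016 / 0.48324464 = 0.7797

Update 2:
  P(E) = 0.7093 × 0.7797 + 0.2271 × 0.2203 = 0.55304121 + 0.05003013 = 0.60307134
  P(H|E) = 0.55304121 / 0.60307134 = 0.9170

Update 3:
  P(E) = 0.7093 × 0.9170 + 0.2271 × 0.0830 = 0.65042810 + 0.01884930 = 0.66927740
  P(H|E) = 0.65042810 / 0.66927740 = 0.9718

Update 4:
  P(E) = 0.7093 × 0.9718 + 0.2271 × 0.0282 = 0.68929774 + 0.00640422 = 0.69570196
  P(H|E) = 0.68929774 / 0.69570196 = 0.9908

Final posterior: 0.9908


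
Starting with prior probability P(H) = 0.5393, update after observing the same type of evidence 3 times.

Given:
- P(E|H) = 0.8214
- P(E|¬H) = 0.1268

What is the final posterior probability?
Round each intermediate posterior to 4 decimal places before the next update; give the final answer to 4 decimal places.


Sequential Bayesian updating:

Initial prior: P(H) = 0.5393

Update 1:
  P(E) = 0.8214 × 0.5393 + 0.1268 × 0.4607 = 0.44298102 + 0.05841676 = 0.50139778
  P(H|E) = 0.44298102 / 0.50139778 = 0.8835

Update 2:
  P(E) = 0.8214 × 0.8835 + 0.1268 × 0.1165 = 0.72570690 + 0.01477220 = 0.74047910
  P(H|E) = 0.72570690 / 0.74047910 = 0.9801

Update 3:
  P(E) = 0.8214 × 0.9801 + 0.1268 × 0.0199 = 0.80505414 + 0.00252332 = 0.80757746
  P(H|E) = 0.80505414 / 0.80757746 = 0.9969

Final posterior: 0.9969


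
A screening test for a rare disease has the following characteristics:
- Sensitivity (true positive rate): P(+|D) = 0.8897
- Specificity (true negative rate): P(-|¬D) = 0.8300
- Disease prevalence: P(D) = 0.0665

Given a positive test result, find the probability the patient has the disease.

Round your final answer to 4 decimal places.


Let D = has disease, + = positive test

Given:
- P(D) = 0.0665 (prevalence)
- P(+|D) = 0.8897 (sensitivity)
- P(-|¬D) = 0.8300 (specificity)
- P(+|¬D) = 0.1700 (false positive rate = 1 - specificity)

Step 1: Find P(+)
P(+) = P(+|D)P(D) + P(+|¬D)P(¬D)
     = 0.8897 × 0.0665 + 0.1700 × 0.9335
     = 0.05916505 + 0.15869500
     = 0.21786005

Step 2: Apply Bayes' theorem for P(D|+)
P(D|+) = P(+|D)P(D) / P(+)
       = 0.05916505 / 0.21786005
       = 0.2716


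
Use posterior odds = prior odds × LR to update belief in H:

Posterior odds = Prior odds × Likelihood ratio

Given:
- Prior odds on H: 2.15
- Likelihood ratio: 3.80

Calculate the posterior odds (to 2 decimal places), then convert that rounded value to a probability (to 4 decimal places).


Step 1: Calculate posterior odds
Posterior odds = Prior odds × LR
               = 2.15 × 3.80
               = 8.17

Step 2: Convert to probability
P(H|E) = Posterior odds / (1 + Posterior odds)
       = 8.17 / (1 + 8.17)
       = 8.17 / 9.17
       = 0.8909

The evidence increased P(H) from 0.6825 to 0.8909.


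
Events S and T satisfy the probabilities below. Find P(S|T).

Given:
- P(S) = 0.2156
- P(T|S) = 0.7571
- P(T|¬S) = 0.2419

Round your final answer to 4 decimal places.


Bayes' theorem: P(S|T) = P(T|S) × P(S) / P(T)

Step 1: Calculate P(T) using law of total probability
P(T) = P(T|S)P(S) + P(T|¬S)P(¬S)
     = 0.7571 × 0.2156 + 0.2419 × 0.7844
     = 0.16323076 + 0.18974636
     = 0.35297712

Step 2: Apply Bayes' theorem
P(S|T) = P(T|S) × P(S) / P(T)
       = 0.16323076 / 0.35297712
       = 0.4624


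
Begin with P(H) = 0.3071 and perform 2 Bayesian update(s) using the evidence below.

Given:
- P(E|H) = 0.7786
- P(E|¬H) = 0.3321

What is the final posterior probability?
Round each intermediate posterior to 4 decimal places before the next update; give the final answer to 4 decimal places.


Sequential Bayesian updating:

Initial prior: P(H) = 0.3071

Update 1:
  P(E) = 0.7786 × 0.3071 + 0.3321 × 0.6929 = 0.23910806 + 0.23011209 = 0.46922015
  P(H|E) = 0.23910806 / 0.46922015 = 0.5096

Update 2:
  P(E) = 0.7786 × 0.5096 + 0.3321 × 0.4904 = 0.39677456 + 0.16286184 = 0.55963640
  P(H|E) = 0.39677456 / 0.55963640 = 0.7090

Final posterior: 0.7090


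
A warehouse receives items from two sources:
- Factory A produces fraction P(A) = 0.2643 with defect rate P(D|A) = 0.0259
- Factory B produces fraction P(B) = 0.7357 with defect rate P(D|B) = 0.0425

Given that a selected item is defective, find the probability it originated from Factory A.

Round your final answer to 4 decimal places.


Let A = from Factory A, D = defective

Given:
- P(A) = 0.2643, P(B) = 0.7357
- P(D|A) = 0.0259, P(D|B) = 0.0425

Step 1: Find P(D)
P(D) = P(D|A)P(A) + P(D|B)P(B)
     = 0.0259 × 0.2643 + 0.0425 × 0.7357
     = 0.00684537 + 0.03126725
     = 0.03811262

Step 2: Apply Bayes' theorem
P(A|D) = P(D|A)P(A) / P(D)
       = 0.00684537 / 0.03811262
       = 0.1796


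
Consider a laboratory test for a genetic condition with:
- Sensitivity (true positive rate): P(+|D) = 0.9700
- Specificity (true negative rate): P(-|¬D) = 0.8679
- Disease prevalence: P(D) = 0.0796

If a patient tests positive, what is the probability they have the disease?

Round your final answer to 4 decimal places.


Let D = has disease, + = positive test

Given:
- P(D) = 0.0796 (prevalence)
- P(+|D) = 0.9700 (sensitivity)
- P(-|¬D) = 0.8679 (specificity)
- P(+|¬D) = 0.1321 (false positive rate = 1 - specificity)

Step 1: Find P(+)
P(+) = P(+|D)P(D) + P(+|¬D)P(¬D)
     = 0.9700 × 0.0796 + 0.1321 × 0.9204
     = 0.07721200 + 0.12158484
     = 0.19879684

Step 2: Apply Bayes' theorem for P(D|+)
P(D|+) = P(+|D)P(D) / P(+)
       = 0.07721200 / 0.19879684
       = 0.3884


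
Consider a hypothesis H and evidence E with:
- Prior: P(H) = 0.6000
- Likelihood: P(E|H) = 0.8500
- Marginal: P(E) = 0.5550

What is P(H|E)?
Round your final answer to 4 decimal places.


Using Bayes' theorem:

P(H|E) = P(E|H) × P(H) / P(E)
       = 0.8500 × 0.6000 / 0.5550
       = 0.51000000 / 0.5550
       = 0.9189

The evidence strengthens our belief in H.
Prior: 0.6000 → Posterior: 0.9189


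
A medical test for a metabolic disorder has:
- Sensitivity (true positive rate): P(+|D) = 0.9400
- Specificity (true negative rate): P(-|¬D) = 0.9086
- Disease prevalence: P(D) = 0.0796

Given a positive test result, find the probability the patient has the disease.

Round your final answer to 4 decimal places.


Let D = has disease, + = positive test

Given:
- P(D) = 0.0796 (prevalence)
- P(+|D) = 0.9400 (sensitivity)
- P(-|¬D) = 0.9086 (specificity)
- P(+|¬D) = 0.0914 (false positive rate = 1 - specificity)

Step 1: Find P(+)
P(+) = P(+|D)P(D) + P(+|¬D)P(¬D)
     = 0.9400 × 0.0796 + 0.0914 × 0.9204
     = 0.07482400 + 0.08412456
     = 0.15894856

Step 2: Apply Bayes' theorem for P(D|+)
P(D|+) = P(+|D)P(D) / P(+)
       = 0.07482400 / 0.15894856
       = 0.4707


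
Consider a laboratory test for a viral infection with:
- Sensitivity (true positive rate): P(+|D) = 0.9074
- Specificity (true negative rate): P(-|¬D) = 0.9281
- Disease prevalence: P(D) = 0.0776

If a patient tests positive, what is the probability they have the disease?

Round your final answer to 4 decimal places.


Let D = has disease, + = positive test

Given:
- P(D) = 0.0776 (prevalence)
- P(+|D) = 0.9074 (sensitivity)
- P(-|¬D) = 0.9281 (specificity)
- P(+|¬D) = 0.0719 (false positive rate = 1 - specificity)

Step 1: Find P(+)
P(+) = P(+|D)P(D) + P(+|¬D)P(¬D)
     = 0.9074 × 0.0776 + 0.0719 × 0.9224
     = 0.07041424 + 0.06632056
     = 0.13673480

Step 2: Apply Bayes' theorem for P(D|+)
P(D|+) = P(+|D)P(D) / P(+)
       = 0.07041424 / 0.13673480
       = 0.5150


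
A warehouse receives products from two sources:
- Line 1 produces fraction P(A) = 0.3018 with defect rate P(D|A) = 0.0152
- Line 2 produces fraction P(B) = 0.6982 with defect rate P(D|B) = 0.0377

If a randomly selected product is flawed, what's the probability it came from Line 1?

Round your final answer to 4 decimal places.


Let A = from Line 1, D = flawed

Given:
- P(A) = 0.3018, P(B) = 0.6982
- P(D|A) = 0.0152, P(D|B) = 0.0377

Step 1: Find P(D)
P(D) = P(D|A)P(A) + P(D|B)P(B)
     = 0.0152 × 0.3018 + 0.0377 × 0.6982
     = 0.00458736 + 0.02632214
     = 0.03090950

Step 2: Apply Bayes' theorem
P(A|D) = P(D|A)P(A) / P(D)
       = 0.00458736 / 0.03090950
       = 0.1484


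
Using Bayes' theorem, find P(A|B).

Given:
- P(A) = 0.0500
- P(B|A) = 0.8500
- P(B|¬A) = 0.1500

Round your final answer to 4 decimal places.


Bayes' theorem: P(A|B) = P(B|A) × P(A) / P(B)

Step 1: Calculate P(B) using law of total probability
P(B) = P(B|A)P(A) + P(B|¬A)P(¬A)
     = 0.8500 × 0.0500 + 0.1500 × 0.9500
     = 0.04250000 + 0.14250000
     = 0.18500000

Step 2: Apply Bayes' theorem
P(A|B) = P(B|A) × P(A) / P(B)
       = 0.04250000 / 0.18500000
       = 0.2297


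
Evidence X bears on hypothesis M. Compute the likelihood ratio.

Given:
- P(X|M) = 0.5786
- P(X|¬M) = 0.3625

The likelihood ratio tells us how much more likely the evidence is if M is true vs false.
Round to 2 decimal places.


Likelihood Ratio (LR) = P(X|M) / P(X|¬M)

LR = 0.5786 / 0.3625
   = 1.60

The evidence is 1.60 times more likely if M is true than if M is false.
Because LR exceeds 1, X is evidence for M.


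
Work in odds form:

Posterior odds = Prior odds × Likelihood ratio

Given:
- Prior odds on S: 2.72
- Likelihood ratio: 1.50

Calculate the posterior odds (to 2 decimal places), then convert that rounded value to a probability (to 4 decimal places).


Step 1: Calculate posterior odds
Posterior odds = Prior odds × LR
               = 2.72 × 1.50
               = 4.08

Step 2: Convert to probability
P(S|E) = Posterior odds / (1 + Posterior odds)
       = 4.08 / (1 + 4.08)
       = 4.08 / 5.08
       = 0.8031

The evidence increased P(S) from 0.7312 to 0.8031.


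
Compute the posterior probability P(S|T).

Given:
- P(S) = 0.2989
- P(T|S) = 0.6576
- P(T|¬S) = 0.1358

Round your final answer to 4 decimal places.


Bayes' theorem: P(S|T) = P(T|S) × P(S) / P(T)

Step 1: Calculate P(T) using law of total probability
P(T) = P(T|S)P(S) + P(T|¬S)P(¬S)
     = 0.6576 × 0.2989 + 0.1358 × 0.7011
     = 0.19655664 + 0.09520938
     = 0.29176602

Step 2: Apply Bayes' theorem
P(S|T) = P(T|S) × P(S) / P(T)
       = 0.19655664 / 0.29176602
       = 0.6737


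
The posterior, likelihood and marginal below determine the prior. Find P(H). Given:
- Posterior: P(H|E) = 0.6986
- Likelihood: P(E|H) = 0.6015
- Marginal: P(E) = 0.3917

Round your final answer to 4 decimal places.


From Bayes' theorem: P(H|E) = P(E|H) × P(H) / P(E)

Rearranging for P(H):
P(H) = P(H|E) × P(E) / P(E|H)
     = 0.6986 × 0.3917 / 0.6015
     = 0.27364162 / 0.6015
     = 0.4549


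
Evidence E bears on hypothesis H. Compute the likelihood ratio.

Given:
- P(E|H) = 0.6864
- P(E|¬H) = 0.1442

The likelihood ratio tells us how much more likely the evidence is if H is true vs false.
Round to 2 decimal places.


Likelihood Ratio (LR) = P(E|H) / P(E|¬H)

LR = 0.6864 / 0.1442
   = 4.76

The evidence is 4.76 times more likely if H is true than if H is false.
LR > 1, so observing E raises the odds in favor of H.


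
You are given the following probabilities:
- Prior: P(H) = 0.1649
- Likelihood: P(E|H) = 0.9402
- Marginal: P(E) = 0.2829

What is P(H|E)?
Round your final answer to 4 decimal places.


Using Bayes' theorem:

P(H|E) = P(E|H) × P(H) / P(E)
       = 0.9402 × 0.1649 / 0.2829
       = 0.15503898 / 0.2829
       = 0.5480

The evidence strengthens our belief in H.
Prior: 0.1649 → Posterior: 0.5480


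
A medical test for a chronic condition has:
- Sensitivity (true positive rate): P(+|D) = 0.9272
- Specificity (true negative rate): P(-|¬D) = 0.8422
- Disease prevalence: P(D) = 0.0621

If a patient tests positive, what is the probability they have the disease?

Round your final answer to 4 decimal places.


Let D = has disease, + = positive test

Given:
- P(D) = 0.0621 (prevalence)
- P(+|D) = 0.9272 (sensitivity)
- P(-|¬D) = 0.8422 (specificity)
- P(+|¬D) = 0.1578 (false positive rate = 1 - specificity)

Step 1: Find P(+)
P(+) = P(+|D)P(D) + P(+|¬D)P(¬D)
     = 0.9272 × 0.0621 + 0.1578 × 0.9379
     = 0.05757912 + 0.14800062
     = 0.20557974

Step 2: Apply Bayes' theorem for P(D|+)
P(D|+) = P(+|D)P(D) / P(+)
       = 0.05757912 / 0.20557974
       = 0.2801


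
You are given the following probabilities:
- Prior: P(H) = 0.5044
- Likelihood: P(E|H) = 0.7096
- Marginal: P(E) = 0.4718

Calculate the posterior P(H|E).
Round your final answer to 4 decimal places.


Using Bayes' theorem:

P(H|E) = P(E|H) × P(H) / P(E)
       = 0.7096 × 0.5044 / 0.4718
       = 0.35792224 / 0.4718
       = 0.7586

The evidence strengthens our belief in H.
Prior: 0.5044 → Posterior: 0.7586


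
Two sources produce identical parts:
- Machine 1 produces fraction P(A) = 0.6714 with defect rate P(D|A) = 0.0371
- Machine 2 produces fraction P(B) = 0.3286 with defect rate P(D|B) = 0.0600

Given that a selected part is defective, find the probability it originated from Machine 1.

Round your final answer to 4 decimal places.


Let A = from Machine 1, D = defective

Given:
- P(A) = 0.6714, P(B) = 0.3286
- P(D|A) = 0.0371, P(D|B) = 0.0600

Step 1: Find P(D)
P(D) = P(D|A)P(A) + P(D|B)P(B)
     = 0.0371 × 0.6714 + 0.0600 × 0.3286
     = 0.02490894 + 0.01971600
     = 0.04462494

Step 2: Apply Bayes' theorem
P(A|D) = P(D|A)P(A) / P(D)
       = 0.02490894 / 0.04462494
       = 0.5582


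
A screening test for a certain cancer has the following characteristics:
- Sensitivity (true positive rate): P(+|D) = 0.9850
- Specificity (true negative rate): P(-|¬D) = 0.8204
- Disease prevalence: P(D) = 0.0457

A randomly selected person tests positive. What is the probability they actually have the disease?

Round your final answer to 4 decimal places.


Let D = has disease, + = positive test

Given:
- P(D) = 0.0457 (prevalence)
- P(+|D) = 0.9850 (sensitivity)
- P(-|¬D) = 0.8204 (specificity)
- P(+|¬D) = 0.1796 (false positive rate = 1 - specificity)

Step 1: Find P(+)
P(+) = P(+|D)P(D) + P(+|¬D)P(¬D)
     = 0.9850 × 0.0457 + 0.1796 × 0.9543
     = 0.04501450 + 0.17139228
     = 0.21640678

Step 2: Apply Bayes' theorem for P(D|+)
P(D|+) = P(+|D)P(D) / P(+)
       = 0.04501450 / 0.21640678
       = 0.2080


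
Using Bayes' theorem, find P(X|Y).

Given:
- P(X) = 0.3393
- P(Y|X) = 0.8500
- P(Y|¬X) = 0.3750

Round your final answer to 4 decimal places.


Bayes' theorem: P(X|Y) = P(Y|X) × P(X) / P(Y)

Step 1: Calculate P(Y) using law of total probability
P(Y) = P(Y|X)P(X) + P(Y|¬X)P(¬X)
     = 0.8500 × 0.3393 + 0.3750 × 0.6607
     = 0.28840500 + 0.24776250
     = 0.53616750

Step 2: Apply Bayes' theorem
P(X|Y) = P(Y|X) × P(X) / P(Y)
       = 0.28840500 / 0.53616750
       = 0.5379


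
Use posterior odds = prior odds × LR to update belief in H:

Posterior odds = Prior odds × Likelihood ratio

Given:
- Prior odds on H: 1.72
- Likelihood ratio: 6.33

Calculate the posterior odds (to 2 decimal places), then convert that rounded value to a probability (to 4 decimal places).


Step 1: Calculate posterior odds
Posterior odds = Prior odds × LR
               = 1.72 × 6.33
               = 10.89

Step 2: Convert to probability
P(H|E) = Posterior odds / (1 + Posterior odds)
       = 10.89 / (1 + 10.89)
       = 10.89 / 11.89
       = 0.9159

The evidence increased P(H) from 0.6324 to 0.9159.


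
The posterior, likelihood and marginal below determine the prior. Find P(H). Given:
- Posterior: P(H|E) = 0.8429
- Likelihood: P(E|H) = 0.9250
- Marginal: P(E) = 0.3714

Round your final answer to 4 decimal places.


From Bayes' theorem: P(H|E) = P(E|H) × P(H) / P(E)

Rearranging for P(H):
P(H) = P(H|E) × P(E) / P(E|H)
     = 0.8429 × 0.3714 / 0.9250
     = 0.31305306 / 0.9250
     = 0.3384


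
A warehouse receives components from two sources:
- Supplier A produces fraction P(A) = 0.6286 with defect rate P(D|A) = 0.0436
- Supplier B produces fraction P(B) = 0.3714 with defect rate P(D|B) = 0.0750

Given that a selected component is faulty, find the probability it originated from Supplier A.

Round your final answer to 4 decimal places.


Let A = from Supplier A, D = faulty

Given:
- P(A) = 0.6286, P(B) = 0.3714
- P(D|A) = 0.0436, P(D|B) = 0.0750

Step 1: Find P(D)
P(D) = P(D|A)P(A) + P(D|B)P(B)
     = 0.0436 × 0.6286 + 0.0750 × 0.3714
     = 0.02740696 + 0.02785500
     = 0.05526196

Step 2: Apply Bayes' theorem
P(A|D) = P(D|A)P(A) / P(D)
       = 0.02740696 / 0.05526196
       = 0.4959


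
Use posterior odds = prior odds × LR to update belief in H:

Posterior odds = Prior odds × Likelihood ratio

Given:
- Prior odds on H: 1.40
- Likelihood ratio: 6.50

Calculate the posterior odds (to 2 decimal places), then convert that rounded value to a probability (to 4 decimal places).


Step 1: Calculate posterior odds
Posterior odds = Prior odds × LR
               = 1.40 × 6.50
               = 9.10

Step 2: Convert to probability
P(H|E) = Posterior odds / (1 + Posterior odds)
       = 9.10 / (1 + 9.10)
       = 9.10 / 10.10
       = 0.9010

The evidence increased P(H) from 0.5833 to 0.9010.


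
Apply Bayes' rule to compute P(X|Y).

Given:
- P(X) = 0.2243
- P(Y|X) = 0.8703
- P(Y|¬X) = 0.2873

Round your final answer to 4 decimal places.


Bayes' theorem: P(X|Y) = P(Y|X) × P(X) / P(Y)

Step 1: Calculate P(Y) using law of total probability
P(Y) = P(Y|X)P(X) + P(Y|¬X)P(¬X)
     = 0.8703 × 0.2243 + 0.2873 × 0.7757
     = 0.19520829 + 0.22285861
     = 0.41806690

Step 2: Apply Bayes' theorem
P(X|Y) = P(Y|X) × P(X) / P(Y)
       = 0.19520829 / 0.41806690
       = 0.4669


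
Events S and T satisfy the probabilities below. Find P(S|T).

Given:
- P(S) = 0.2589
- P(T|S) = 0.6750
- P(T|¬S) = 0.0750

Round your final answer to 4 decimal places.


Bayes' theorem: P(S|T) = P(T|S) × P(S) / P(T)

Step 1: Calculate P(T) using law of total probability
P(T) = P(T|S)P(S) + P(T|¬S)P(¬S)
     = 0.6750 × 0.2589 + 0.0750 × 0.7411
     = 0.17475750 + 0.05558250
     = 0.23034000

Step 2: Apply Bayes' theorem
P(S|T) = P(T|S) × P(S) / P(T)
       = 0.17475750 / 0.23034000
       = 0.7587


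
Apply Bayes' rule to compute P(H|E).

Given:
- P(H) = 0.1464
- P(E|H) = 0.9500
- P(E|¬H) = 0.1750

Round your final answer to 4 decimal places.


Bayes' theorem: P(H|E) = P(E|H) × P(H) / P(E)

Step 1: Calculate P(E) using law of total probability
P(E) = P(E|H)P(H) + P(E|¬H)P(¬H)
     = 0.9500 × 0.1464 + 0.1750 × 0.8536
     = 0.13908000 + 0.14938000
     = 0.28846000

Step 2: Apply Bayes' theorem
P(H|E) = P(E|H) × P(H) / P(E)
       = 0.13908000 / 0.28846000
       = 0.4821


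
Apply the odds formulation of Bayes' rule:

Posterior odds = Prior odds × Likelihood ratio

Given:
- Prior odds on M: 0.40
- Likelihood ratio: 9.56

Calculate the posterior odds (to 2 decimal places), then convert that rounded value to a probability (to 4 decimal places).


Step 1: Calculate posterior odds
Posterior odds = Prior odds × LR
               = 0.40 × 9.56
               = 3.82

Step 2: Convert to probability
P(M|E) = Posterior odds / (1 + Posterior odds)
       = 3.82 / (1 + 3.82)
       = 3.82 / 4.82
       = 0.7925

The evidence increased P(M) from 0.2857 to 0.7925.


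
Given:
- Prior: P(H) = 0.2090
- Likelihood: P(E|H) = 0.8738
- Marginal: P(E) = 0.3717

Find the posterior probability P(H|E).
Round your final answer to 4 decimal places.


Using Bayes' theorem:

P(H|E) = P(E|H) × P(H) / P(E)
       = 0.8738 × 0.2090 / 0.3717
       = 0.18262420 / 0.3717
       = 0.4913

The evidence strengthens our belief in H.
Prior: 0.2090 → Posterior: 0.4913


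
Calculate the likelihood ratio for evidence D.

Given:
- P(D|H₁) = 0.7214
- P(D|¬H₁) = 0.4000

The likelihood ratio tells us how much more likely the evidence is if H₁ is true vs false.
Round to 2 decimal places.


Likelihood Ratio (LR) = P(D|H₁) / P(D|¬H₁)

LR = 0.7214 / 0.4000
   = 1.80

The evidence is 1.80 times more likely if H₁ is true than if H₁ is false.
Because LR exceeds 1, D is evidence for H₁.


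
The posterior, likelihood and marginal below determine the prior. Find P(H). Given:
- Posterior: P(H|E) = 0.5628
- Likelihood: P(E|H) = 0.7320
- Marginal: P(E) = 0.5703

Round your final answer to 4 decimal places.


From Bayes' theorem: P(H|E) = P(E|H) × P(H) / P(E)

Rearranging for P(H):
P(H) = P(H|E) × P(E) / P(E|H)
     = 0.5628 × 0.5703 / 0.7320
     = 0.32096484 / 0.7320
     = 0.4385


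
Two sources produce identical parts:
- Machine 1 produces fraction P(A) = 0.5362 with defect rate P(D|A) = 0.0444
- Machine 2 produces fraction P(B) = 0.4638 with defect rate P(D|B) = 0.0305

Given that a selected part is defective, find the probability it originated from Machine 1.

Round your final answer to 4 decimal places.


Let A = from Machine 1, D = defective

Given:
- P(A) = 0.5362, P(B) = 0.4638
- P(D|A) = 0.0444, P(D|B) = 0.0305

Step 1: Find P(D)
P(D) = P(D|A)P(A) + P(D|B)P(B)
     = 0.0444 × 0.5362 + 0.0305 × 0.4638
     = 0.02380728 + 0.01414590
     = 0.03795318

Step 2: Apply Bayes' theorem
P(A|D) = P(D|A)P(A) / P(D)
       = 0.02380728 / 0.03795318
       = 0.6273


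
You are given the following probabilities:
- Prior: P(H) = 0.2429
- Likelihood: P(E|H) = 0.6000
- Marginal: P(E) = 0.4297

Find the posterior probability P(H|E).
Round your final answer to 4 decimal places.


Using Bayes' theorem:

P(H|E) = P(E|H) × P(H) / P(E)
       = 0.6000 × 0.2429 / 0.4297
       = 0.14574000 / 0.4297
       = 0.3392

The evidence strengthens our belief in H.
Prior: 0.2429 → Posterior: 0.3392


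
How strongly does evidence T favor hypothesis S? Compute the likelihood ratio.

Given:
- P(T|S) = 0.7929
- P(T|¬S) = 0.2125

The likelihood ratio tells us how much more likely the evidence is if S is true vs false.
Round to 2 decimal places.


Likelihood Ratio (LR) = P(T|S) / P(T|¬S)

LR = 0.7929 / 0.2125
   = 3.73

The evidence is 3.73 times more likely if S is true than if S is false.
Since LR > 1, the evidence supports S over ¬S.


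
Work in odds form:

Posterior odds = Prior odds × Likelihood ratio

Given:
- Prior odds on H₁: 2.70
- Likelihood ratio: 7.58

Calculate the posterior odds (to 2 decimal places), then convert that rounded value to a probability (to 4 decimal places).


Step 1: Calculate posterior odds
Posterior odds = Prior odds × LR
               = 2.70 × 7.58
               = 20.47

Step 2: Convert to probability
P(H₁|E) = Posterior odds / (1 + Posterior odds)
       = 20.47 / (1 + 20.47)
       = 20.47 / 21.47
       = 0.9534

The evidence increased P(H₁) from 0.7297 to 0.9534.


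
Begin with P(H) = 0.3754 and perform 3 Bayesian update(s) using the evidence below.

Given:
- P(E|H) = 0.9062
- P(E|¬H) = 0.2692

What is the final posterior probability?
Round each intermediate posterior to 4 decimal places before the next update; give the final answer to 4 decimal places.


Sequential Bayesian updating:

Initial prior: P(H) = 0.3754

Update 1:
  P(E) = 0.9062 × 0.3754 + 0.2692 × 0.6246 = 0.34018748 + 0.16814232 = 0.50832980
  P(H|E) = 0.34018748 / 0.50832980 = 0.6692

Update 2:
  P(E) = 0.9062 × 0.6692 + 0.2692 × 0.3308 = 0.60642904 + 0.08905136 = 0.69548040
  P(H|E) = 0.60642904 / 0.69548040 = 0.8720

Update 3:
  P(E) = 0.9062 × 0.8720 + 0.2692 × 0.1280 = 0.79020640 + 0.03445760 = 0.82466400
  P(H|E) = 0.79020640 / 0.82466400 = 0.9582

Final posterior: 0.9582


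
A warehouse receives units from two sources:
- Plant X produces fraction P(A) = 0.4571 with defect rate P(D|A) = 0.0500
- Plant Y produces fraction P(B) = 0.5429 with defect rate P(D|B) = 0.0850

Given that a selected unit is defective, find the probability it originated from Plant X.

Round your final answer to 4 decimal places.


Let A = from Plant X, D = defective

Given:
- P(A) = 0.4571, P(B) = 0.5429
- P(D|A) = 0.0500, P(D|B) = 0.0850

Step 1: Find P(D)
P(D) = P(D|A)P(A) + P(D|B)P(B)
     = 0.0500 × 0.4571 + 0.0850 × 0.5429
     = 0.02285500 + 0.04614650
     = 0.06900150

Step 2: Apply Bayes' theorem
P(A|D) = P(D|A)P(A) / P(D)
       = 0.02285500 / 0.06900150
       = 0.3312


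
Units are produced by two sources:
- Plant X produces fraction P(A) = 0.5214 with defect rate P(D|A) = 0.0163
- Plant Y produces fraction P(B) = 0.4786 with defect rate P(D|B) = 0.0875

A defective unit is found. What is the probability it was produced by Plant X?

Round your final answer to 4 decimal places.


Let A = from Plant X, D = defective

Given:
- P(A) = 0.5214, P(B) = 0.4786
- P(D|A) = 0.0163, P(D|B) = 0.0875

Step 1: Find P(D)
P(D) = P(D|A)P(A) + P(D|B)P(B)
     = 0.0163 × 0.5214 + 0.0875 × 0.4786
     = 0.00849882 + 0.04187750
     = 0.05037632

Step 2: Apply Bayes' theorem
P(A|D) = P(D|A)P(A) / P(D)
       = 0.00849882 / 0.05037632
       = 0.1687


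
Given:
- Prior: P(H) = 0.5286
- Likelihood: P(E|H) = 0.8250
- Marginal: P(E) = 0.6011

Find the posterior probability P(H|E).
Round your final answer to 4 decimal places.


Using Bayes' theorem:

P(H|E) = P(E|H) × P(H) / P(E)
       = 0.8250 × 0.5286 / 0.6011
       = 0.43609500 / 0.6011
       = 0.7255

The evidence strengthens our belief in H.
Prior: 0.5286 → Posterior: 0.7255


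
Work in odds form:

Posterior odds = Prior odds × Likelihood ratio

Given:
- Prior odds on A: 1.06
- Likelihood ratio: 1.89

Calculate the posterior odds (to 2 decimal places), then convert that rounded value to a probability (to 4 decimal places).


Step 1: Calculate posterior odds
Posterior odds = Prior odds × LR
               = 1.06 × 1.89
               = 2.00

Step 2: Convert to probability
P(A|E) = Posterior odds / (1 + Posterior odds)
       = 2.00 / (1 + 2.00)
       = 2.00 / 3.00
       = 0.6667

The evidence increased P(A) from 0.5146 to 0.6667.


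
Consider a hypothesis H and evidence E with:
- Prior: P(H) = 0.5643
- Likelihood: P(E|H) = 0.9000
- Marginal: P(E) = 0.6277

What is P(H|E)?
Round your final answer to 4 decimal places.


Using Bayes' theorem:

P(H|E) = P(E|H) × P(H) / P(E)
       = 0.9000 × 0.5643 / 0.6277
       = 0.50787000 / 0.6277
       = 0.8091

The evidence strengthens our belief in H.
Prior: 0.5643 → Posterior: 0.8091


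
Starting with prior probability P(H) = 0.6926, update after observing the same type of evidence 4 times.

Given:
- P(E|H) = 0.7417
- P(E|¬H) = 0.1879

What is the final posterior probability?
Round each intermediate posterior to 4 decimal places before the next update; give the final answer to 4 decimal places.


Sequential Bayesian updating:

Initial prior: P(H) = 0.6926

Update 1:
  P(E) = 0.7417 × 0.6926 + 0.1879 × 0.3074 = 0.51370142 + 0.05776046 = 0.57146188
  P(H|E) = 0.51370142 / 0.57146188 = 0.8989

Update 2:
  P(E) = 0.7417 × 0.8989 + 0.1879 × 0.1011 = 0.66671413 + 0.01899669 = 0.68571082
  P(H|E) = 0.66671413 / 0.68571082 = 0.9723

Update 3:
  P(E) = 0.7417 × 0.9723 + 0.1879 × 0.0277 = 0.72115491 + 0.00520483 = 0.72635974
  P(H|E) = 0.72115491 / 0.72635974 = 0.9928

Update 4:
  P(E) = 0.7417 × 0.9928 + 0.1879 × 0.0072 = 0.73635976 + 0.00135288 = 0.73771264
  P(H|E) = 0.73635976 / 0.73771264 = 0.9982

Final posterior: 0.9982


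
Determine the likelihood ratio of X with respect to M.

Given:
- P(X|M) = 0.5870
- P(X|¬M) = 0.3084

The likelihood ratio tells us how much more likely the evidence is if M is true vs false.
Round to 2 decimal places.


Likelihood Ratio (LR) = P(X|M) / P(X|¬M)

LR = 0.5870 / 0.3084
   = 1.90

The evidence is 1.90 times more likely if M is true than if M is false.
LR > 1, so observing X raises the odds in favor of M.


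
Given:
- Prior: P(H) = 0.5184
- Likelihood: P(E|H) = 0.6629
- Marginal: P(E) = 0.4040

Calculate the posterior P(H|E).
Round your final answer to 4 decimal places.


Using Bayes' theorem:

P(H|E) = P(E|H) × P(H) / P(E)
       = 0.6629 × 0.5184 / 0.4040
       = 0.34364736 / 0.4040
       = 0.8506

The evidence strengthens our belief in H.
Prior: 0.5184 → Posterior: 0.8506


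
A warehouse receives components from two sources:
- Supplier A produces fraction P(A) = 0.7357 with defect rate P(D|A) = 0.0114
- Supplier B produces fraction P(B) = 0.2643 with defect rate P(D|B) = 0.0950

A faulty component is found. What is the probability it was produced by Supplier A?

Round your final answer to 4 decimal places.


Let A = from Supplier A, D = faulty

Given:
- P(A) = 0.7357, P(B) = 0.2643
- P(D|A) = 0.0114, P(D|B) = 0.0950

Step 1: Find P(D)
P(D) = P(D|A)P(A) + P(D|B)P(B)
     = 0.0114 × 0.7357 + 0.0950 × 0.2643
     = 0.00838698 + 0.02510850
     = 0.03349548

Step 2: Apply Bayes' theorem
P(A|D) = P(D|A)P(A) / P(D)
       = 0.00838698 / 0.03349548
       = 0.2504


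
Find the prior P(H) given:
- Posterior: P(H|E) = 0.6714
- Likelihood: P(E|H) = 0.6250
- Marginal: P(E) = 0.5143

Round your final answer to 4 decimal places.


From Bayes' theorem: P(H|E) = P(E|H) × P(H) / P(E)

Rearranging for P(H):
P(H) = P(H|E) × P(E) / P(E|H)
     = 0.6714 × 0.5143 / 0.6250
     = 0.34530102 / 0.6250
     = 0.5525


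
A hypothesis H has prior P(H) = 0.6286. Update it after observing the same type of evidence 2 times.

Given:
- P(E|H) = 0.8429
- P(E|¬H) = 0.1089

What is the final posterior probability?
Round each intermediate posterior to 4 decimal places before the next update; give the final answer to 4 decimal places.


Sequential Bayesian updating:

Initial prior: P(H) = 0.6286

Update 1:
  P(E) = 0.8429 × 0.6286 + 0.1089 × 0.3714 = 0.52984694 + 0.04044546 = 0.57029240
  P(H|E) = 0.52984694 / 0.57029240 = 0.9291

Update 2:
  P(E) = 0.8429 × 0.9291 + 0.1089 × 0.0709 = 0.78313839 + 0.00772101 = 0.79085940
  P(H|E) = 0.78313839 / 0.79085940 = 0.9902

Final posterior: 0.9902


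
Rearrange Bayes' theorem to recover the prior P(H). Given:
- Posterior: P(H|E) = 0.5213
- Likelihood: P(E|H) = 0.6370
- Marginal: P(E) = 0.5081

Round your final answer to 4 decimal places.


From Bayes' theorem: P(H|E) = P(E|H) × P(H) / P(E)

Rearranging for P(H):
P(H) = P(H|E) × P(E) / P(E|H)
     = 0.5213 × 0.5081 / 0.6370
     = 0.26487253 / 0.6370
     = 0.4158


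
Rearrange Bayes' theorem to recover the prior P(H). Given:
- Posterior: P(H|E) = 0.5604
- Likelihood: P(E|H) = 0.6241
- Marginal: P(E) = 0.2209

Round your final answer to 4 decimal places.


From Bayes' theorem: P(H|E) = P(E|H) × P(H) / P(E)

Rearranging for P(H):
P(H) = P(H|E) × P(E) / P(E|H)
     = 0.5604 × 0.2209 / 0.6241
     = 0.12379236 / 0.6241
     = 0.1984


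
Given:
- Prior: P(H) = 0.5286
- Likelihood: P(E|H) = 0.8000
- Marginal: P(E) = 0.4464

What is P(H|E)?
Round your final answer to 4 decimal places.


Using Bayes' theorem:

P(H|E) = P(E|H) × P(H) / P(E)
       = 0.8000 × 0.5286 / 0.4464
       = 0.42288000 / 0.4464
       = 0.9473

The evidence strengthens our belief in H.
Prior: 0.5286 → Posterior: 0.9473


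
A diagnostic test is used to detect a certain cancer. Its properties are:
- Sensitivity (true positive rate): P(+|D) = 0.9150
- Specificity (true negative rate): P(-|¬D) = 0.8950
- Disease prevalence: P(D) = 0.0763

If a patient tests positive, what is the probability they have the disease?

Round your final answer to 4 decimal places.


Let D = has disease, + = positive test

Given:
- P(D) = 0.0763 (prevalence)
- P(+|D) = 0.9150 (sensitivity)
- P(-|¬D) = 0.8950 (specificity)
- P(+|¬D) = 0.1050 (false positive rate = 1 - specificity)

Step 1: Find P(+)
P(+) = P(+|D)P(D) + P(+|¬D)P(¬D)
     = 0.9150 × 0.0763 + 0.1050 × 0.9237
     = 0.06981450 + 0.09698850
     = 0.16680300

Step 2: Apply Bayes' theorem for P(D|+)
P(D|+) = P(+|D)P(D) / P(+)
       = 0.06981450 / 0.16680300
       = 0.4185


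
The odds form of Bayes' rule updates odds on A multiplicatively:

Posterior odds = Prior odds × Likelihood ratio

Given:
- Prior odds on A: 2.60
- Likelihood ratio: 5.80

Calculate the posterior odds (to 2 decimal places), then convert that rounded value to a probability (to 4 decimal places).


Step 1: Calculate posterior odds
Posterior odds = Prior odds × LR
               = 2.60 × 5.80
               = 15.08

Step 2: Convert to probability
P(A|E) = Posterior odds / (1 + Posterior odds)
       = 15.08 / (1 + 15.08)
       = 15.08 / 16.08
       = 0.9378

The evidence increased P(A) from 0.7222 to 0.9378.
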